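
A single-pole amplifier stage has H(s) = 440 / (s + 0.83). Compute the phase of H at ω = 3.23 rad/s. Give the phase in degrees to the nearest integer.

∠(j3.23 + 0.83) = arctan(3.23/0.83) = 75.59°
∠H(j3.23) = −75.59° = -75.59°

-76 deg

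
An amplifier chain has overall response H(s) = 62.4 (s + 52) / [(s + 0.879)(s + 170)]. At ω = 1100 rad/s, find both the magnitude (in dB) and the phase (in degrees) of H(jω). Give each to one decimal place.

|H| = -25.0 dB, ∠H = -83.9°

|j1100 + 52| = √(1100² + 52²) = 1101
|j1100 + 0.879| = √(1100² + 0.879²) = 1100
|j1100 + 170| = √(1100² + 170²) = 1113
|H(j1100)| = 62.4 × 1101 / (1100 × 1113) = 0.056124
20 log₁₀(0.056124) = -25.02 dB
∠(j1100 + 52) = arctan(1100/52) = 87.29°
∠(j1100 + 0.879) = arctan(1100/0.879) = 89.95°
∠(j1100 + 170) = arctan(1100/170) = 81.21°
∠H(j1100) = 87.29° − (89.95° + 81.21°) = -83.88°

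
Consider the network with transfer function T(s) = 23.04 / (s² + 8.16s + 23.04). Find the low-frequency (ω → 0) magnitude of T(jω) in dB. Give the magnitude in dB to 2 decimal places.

T(0) = 23.04 / 23.04 = 1
20 log₁₀(1) = 0.000 dB

0.00 dB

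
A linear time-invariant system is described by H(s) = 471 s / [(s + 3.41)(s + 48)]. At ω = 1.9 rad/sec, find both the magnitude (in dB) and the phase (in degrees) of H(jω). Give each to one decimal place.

|H| = 13.6 dB, ∠H = 58.6 deg

|j1.9| = 1.9
|j1.9 + 3.41| = √(1.9² + 3.41²) = 3.904
|j1.9 + 48| = √(1.9² + 48²) = 48.04
|H(j1.9)| = 471 × 1.9 / (3.904 × 48.04) = 4.7723
20 log₁₀(4.7723) = 13.57 dB
∠(j1.9) = 90.00°
∠(j1.9 + 3.41) = arctan(1.9/3.41) = 29.13°
∠(j1.9 + 48) = arctan(1.9/48) = 2.27°
∠H(j1.9) = 90.00° − (29.13° + 2.27°) = 58.61°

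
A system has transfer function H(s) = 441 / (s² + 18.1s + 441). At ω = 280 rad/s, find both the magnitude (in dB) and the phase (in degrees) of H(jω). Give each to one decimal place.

|(j280)² + 18.1(j280) + 441| = |-77959 + j5068| = 7.812e+04
|H(j280)| = 441 / 7.812e+04 = 0.0056449
20 log₁₀(0.0056449) = -44.97 dB
∠[(j280)² + 18.1(j280) + 441] = ∠[-77959 + j5068] = 176.28°
∠H(j280) = −176.28° = -176.28°

|H| = -45.0 dB, ∠H = -176.3 deg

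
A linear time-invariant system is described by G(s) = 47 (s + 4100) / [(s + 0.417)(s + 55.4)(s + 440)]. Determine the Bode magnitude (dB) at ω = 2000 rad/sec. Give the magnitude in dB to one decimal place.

-91.6 dB

|j2000 + 4100| = √(2000² + 4100²) = 4562
|j2000 + 0.417| = √(2000² + 0.417²) = 2000
|j2000 + 55.4| = √(2000² + 55.4²) = 2001
|j2000 + 440| = √(2000² + 440²) = 2048
|G(j2000)| = 47 × 4562 / (2000 × 2001 × 2048) = 2.6165e-05
20 log₁₀(2.6165e-05) = -91.65 dB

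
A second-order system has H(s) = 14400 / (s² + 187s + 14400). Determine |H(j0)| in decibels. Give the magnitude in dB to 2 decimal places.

0.00 dB

H(0) = 14400 / 14400 = 1
20 log₁₀(1) = 0.000 dB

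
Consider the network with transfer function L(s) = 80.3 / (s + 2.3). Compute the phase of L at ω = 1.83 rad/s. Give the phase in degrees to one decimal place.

∠(j1.83 + 2.3) = arctan(1.83/2.3) = 38.51°
∠L(j1.83) = −38.51° = -38.51°

-38.5°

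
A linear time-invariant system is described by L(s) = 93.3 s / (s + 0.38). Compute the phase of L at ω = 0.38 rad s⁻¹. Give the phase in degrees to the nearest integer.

∠(j0.38) = 90.00°
∠(j0.38 + 0.38) = arctan(0.38/0.38) = 45.00°
∠L(j0.38) = 90.00° − 45.00° = 45.00°

45°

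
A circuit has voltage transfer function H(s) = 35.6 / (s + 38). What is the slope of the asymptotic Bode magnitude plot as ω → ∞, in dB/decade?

-20 dB/decade

With 0 zeros and 1 pole, the high-frequency asymptotic slope is 20 × (0 − 1) = -20 dB/decade.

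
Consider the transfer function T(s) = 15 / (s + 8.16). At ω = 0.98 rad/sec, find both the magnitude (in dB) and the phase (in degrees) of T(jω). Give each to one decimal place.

|j0.98 + 8.16| = √(0.98² + 8.16²) = 8.219
|T(j0.98)| = 15 / 8.219 = 1.8251
20 log₁₀(1.8251) = 5.23 dB
∠(j0.98 + 8.16) = arctan(0.98/8.16) = 6.85°
∠T(j0.98) = −6.85° = -6.85°

|T| = 5.2 dB, ∠T = -6.8°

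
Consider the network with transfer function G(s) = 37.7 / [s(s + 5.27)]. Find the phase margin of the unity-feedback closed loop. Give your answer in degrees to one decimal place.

45.8°

Gain crossover: |G(jω)| = 1 at ω ≈ 5.13 rad/s.
∠G(j5.13) = −90° − arctan(5.13/5.27) ≈ -134.21°
PM = 180° + (-134.21°) = 45.79°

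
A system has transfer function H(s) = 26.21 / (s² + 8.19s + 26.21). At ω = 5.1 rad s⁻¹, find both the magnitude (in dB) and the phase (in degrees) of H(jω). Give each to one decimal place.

|(j5.1)² + 8.19(j5.1) + 26.21| = |0.2 + j41.769| = 41.77
|H(j5.1)| = 26.21 / 41.77 = 0.62749
20 log₁₀(0.62749) = -4.05 dB
∠[(j5.1)² + 8.19(j5.1) + 26.21] = ∠[0.2 + j41.769] = 89.73°
∠H(j5.1) = −89.73° = -89.73°

|H| = -4.0 dB, ∠H = -89.7°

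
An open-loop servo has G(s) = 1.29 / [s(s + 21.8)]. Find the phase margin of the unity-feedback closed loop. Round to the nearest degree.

90°

Gain crossover: |G(jω)| = 1 at ω ≈ 0.0592 rad s⁻¹.
∠G(j0.0592) = −90° − arctan(0.0592/21.8) ≈ -90.16°
PM = 180° + (-90.16°) = 89.84°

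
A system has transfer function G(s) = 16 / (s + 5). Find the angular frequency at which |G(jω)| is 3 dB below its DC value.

5 rad/s

For a single-pole low-pass, the −3 dB point is at the pole: ω = 5 rad/s.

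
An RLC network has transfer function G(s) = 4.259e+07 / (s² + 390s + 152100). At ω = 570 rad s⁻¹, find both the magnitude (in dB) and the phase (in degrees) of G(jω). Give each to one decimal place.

|(j570)² + 390(j570) + 152100| = |-1.728e+05 + j2.223e+05| = 2.816e+05
|G(j570)| = 4.259e+07 / 2.816e+05 = 151.26
20 log₁₀(151.26) = 43.59 dB
∠[(j570)² + 390(j570) + 152100] = ∠[-1.728e+05 + j2.223e+05] = 127.86°
∠G(j570) = −127.86° = -127.86°

|G| = 43.6 dB, ∠G = -127.9°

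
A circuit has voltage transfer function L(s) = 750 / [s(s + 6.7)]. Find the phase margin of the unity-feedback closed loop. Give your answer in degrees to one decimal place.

13.9°

Gain crossover: |L(jω)| = 1 at ω ≈ 27 rad/s.
∠L(j27) = −90° − arctan(27/6.7) ≈ -166.05°
PM = 180° + (-166.05°) = 13.95°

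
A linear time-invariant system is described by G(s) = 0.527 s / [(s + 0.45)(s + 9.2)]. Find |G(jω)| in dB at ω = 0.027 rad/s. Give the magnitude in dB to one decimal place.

|j0.027| = 0.027
|j0.027 + 0.45| = √(0.027² + 0.45²) = 0.4508
|j0.027 + 9.2| = √(0.027² + 9.2²) = 9.2
|G(j0.027)| = 0.527 × 0.027 / (0.4508 × 9.2) = 0.0034308
20 log₁₀(0.0034308) = -49.29 dB

-49.3 dB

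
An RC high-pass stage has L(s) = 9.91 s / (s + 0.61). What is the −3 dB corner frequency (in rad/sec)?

For a single-pole high-pass, the −3 dB point is at the pole: ω = 0.61 rad/sec.

0.61 rad/sec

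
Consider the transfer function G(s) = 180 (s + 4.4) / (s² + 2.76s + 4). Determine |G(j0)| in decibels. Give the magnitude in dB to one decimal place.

45.9 dB

G(0) = 180 × 4.4 / 4 = 198
20 log₁₀(198) = 45.93 dB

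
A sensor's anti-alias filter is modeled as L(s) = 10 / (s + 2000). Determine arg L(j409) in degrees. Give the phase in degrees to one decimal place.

∠(j409 + 2000) = arctan(409/2000) = 11.56°
∠L(j409) = −11.56° = -11.56°

-11.6°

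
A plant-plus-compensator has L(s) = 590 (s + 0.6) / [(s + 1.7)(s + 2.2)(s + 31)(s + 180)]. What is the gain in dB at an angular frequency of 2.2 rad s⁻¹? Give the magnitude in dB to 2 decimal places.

|j2.2 + 0.6| = √(2.2² + 0.6²) = 2.28
|j2.2 + 1.7| = √(2.2² + 1.7²) = 2.78
|j2.2 + 2.2| = √(2.2² + 2.2²) = 3.111
|j2.2 + 31| = √(2.2² + 31²) = 31.08
|j2.2 + 180| = √(2.2² + 180²) = 180
|L(j2.2)| = 590 × 2.28 / (2.78 × 3.111 × 31.08 × 180) = 0.027802
20 log₁₀(0.027802) = -31.119 dB

-31.12 dB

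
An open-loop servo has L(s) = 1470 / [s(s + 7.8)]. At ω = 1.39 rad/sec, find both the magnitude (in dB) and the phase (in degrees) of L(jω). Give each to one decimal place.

|j1.39 + 7.8| = √(1.39² + 7.8²) = 7.923
|j1.39| = 1.39
|L(j1.39)| = 1470 / (7.923 × 1.39) = 133.48
20 log₁₀(133.48) = 42.51 dB
∠(j1.39 + 7.8) = arctan(1.39/7.8) = 10.10°
∠(j1.39) = 90.00°
∠L(j1.39) = − (10.10° + 90.00°) = -100.10°

|L| = 42.5 dB, ∠L = -100.1°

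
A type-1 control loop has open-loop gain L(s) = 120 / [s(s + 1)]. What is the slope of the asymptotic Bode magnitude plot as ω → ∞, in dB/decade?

With 0 zeros and 2 poles, the high-frequency asymptotic slope is 20 × (0 − 2) = -40 dB/decade.

-40 dB/decade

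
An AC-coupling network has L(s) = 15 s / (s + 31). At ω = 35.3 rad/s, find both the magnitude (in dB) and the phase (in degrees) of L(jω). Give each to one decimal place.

|j35.3| = 35.3
|j35.3 + 31| = √(35.3² + 31²) = 46.98
|L(j35.3)| = 15 × 35.3 / 46.98 = 11.271
20 log₁₀(11.271) = 21.04 dB
∠(j35.3) = 90.00°
∠(j35.3 + 31) = arctan(35.3/31) = 48.71°
∠L(j35.3) = 90.00° − 48.71° = 41.29°

|L| = 21.0 dB, ∠L = 41.3°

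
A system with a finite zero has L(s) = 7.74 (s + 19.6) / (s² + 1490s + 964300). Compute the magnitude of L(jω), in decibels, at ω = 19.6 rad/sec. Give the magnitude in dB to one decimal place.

|j19.6 + 19.6| = √(19.6² + 19.6²) = 27.72
|(j19.6)² + 1490(j19.6) + 964300| = |9.6392e+05 + j29204| = 9.644e+05
|L(j19.6)| = 7.74 × 27.72 / 9.644e+05 = 0.00022247
20 log₁₀(0.00022247) = -73.05 dB

-73.1 dB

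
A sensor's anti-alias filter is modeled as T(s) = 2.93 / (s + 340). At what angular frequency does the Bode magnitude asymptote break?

The single real pole at s = −340 gives a corner at ω = 340 rad/s.

340 rad/s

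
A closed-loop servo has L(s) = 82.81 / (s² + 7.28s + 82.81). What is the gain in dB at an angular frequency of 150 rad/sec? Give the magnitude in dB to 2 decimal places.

|(j150)² + 7.28(j150) + 82.81| = |-22417 + j1092| = 2.244e+04
|L(j150)| = 82.81 / 2.244e+04 = 0.0036897
20 log₁₀(0.0036897) = -48.660 dB

-48.66 dB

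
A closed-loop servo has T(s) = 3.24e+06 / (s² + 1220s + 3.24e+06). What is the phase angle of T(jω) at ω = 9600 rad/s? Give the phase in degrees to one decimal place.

∠[(j9600)² + 1220(j9600) + 3.24e+06] = ∠[-8.892e+07 + j1.1712e+07] = 172.50°
∠T(j9600) = −172.50° = -172.50°

-172.5°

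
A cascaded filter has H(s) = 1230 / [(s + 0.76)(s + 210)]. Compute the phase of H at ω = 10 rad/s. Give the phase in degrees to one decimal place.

-88.4°

∠(j10 + 0.76) = arctan(10/0.76) = 85.65°
∠(j10 + 210) = arctan(10/210) = 2.73°
∠H(j10) = − (85.65° + 2.73°) = -88.38°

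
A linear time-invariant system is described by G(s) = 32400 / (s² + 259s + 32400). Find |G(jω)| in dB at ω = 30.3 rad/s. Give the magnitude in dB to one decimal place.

-0.0 dB

|(j30.3)² + 259(j30.3) + 32400| = |31482 + j7847.7| = 3.245e+04
|G(j30.3)| = 32400 / 3.245e+04 = 0.9986
20 log₁₀(0.9986) = -0.01 dB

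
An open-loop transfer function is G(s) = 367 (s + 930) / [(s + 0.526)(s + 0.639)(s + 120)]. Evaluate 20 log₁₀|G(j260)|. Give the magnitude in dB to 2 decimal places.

|j260 + 930| = √(260² + 930²) = 965.7
|j260 + 0.526| = √(260² + 0.526²) = 260
|j260 + 0.639| = √(260² + 0.639²) = 260
|j260 + 120| = √(260² + 120²) = 286.4
|G(j260)| = 367 × 965.7 / (260 × 260 × 286.4) = 0.018308
20 log₁₀(0.018308) = -34.747 dB

-34.75 dB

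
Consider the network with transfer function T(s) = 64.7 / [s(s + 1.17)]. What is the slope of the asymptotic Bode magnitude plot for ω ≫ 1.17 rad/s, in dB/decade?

With 0 zeros and 2 poles, the high-frequency asymptotic slope is 20 × (0 − 2) = -40 dB/decade.

-40 dB/decade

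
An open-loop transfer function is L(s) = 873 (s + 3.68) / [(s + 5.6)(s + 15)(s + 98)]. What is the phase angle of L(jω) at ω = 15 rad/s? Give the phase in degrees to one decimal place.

∠(j15 + 3.68) = arctan(15/3.68) = 76.22°
∠(j15 + 5.6) = arctan(15/5.6) = 69.53°
∠(j15 + 15) = arctan(15/15) = 45.00°
∠(j15 + 98) = arctan(15/98) = 8.70°
∠L(j15) = 76.22° − (69.53° + 45.00° + 8.70°) = -47.01°

-47.0°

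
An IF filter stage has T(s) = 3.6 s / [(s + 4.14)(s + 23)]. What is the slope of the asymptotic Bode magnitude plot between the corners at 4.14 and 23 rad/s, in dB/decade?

0 dB/decade

In this band the factors already past their corner are: 1 differentiator zero, pole at 4.14; net slope = 0 dB/decade.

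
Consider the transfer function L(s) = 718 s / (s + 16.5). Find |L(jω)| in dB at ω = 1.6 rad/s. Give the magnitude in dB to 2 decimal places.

36.81 dB

|j1.6| = 1.6
|j1.6 + 16.5| = √(1.6² + 16.5²) = 16.58
|L(j1.6)| = 718 × 1.6 / 16.58 = 69.299
20 log₁₀(69.299) = 36.815 dB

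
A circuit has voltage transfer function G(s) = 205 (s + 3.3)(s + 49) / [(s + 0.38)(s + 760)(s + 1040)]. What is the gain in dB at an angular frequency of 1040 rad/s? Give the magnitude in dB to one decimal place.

-19.0 dB

|j1040 + 3.3| = √(1040² + 3.3²) = 1040
|j1040 + 49| = √(1040² + 49²) = 1041
|j1040 + 0.38| = √(1040² + 0.38²) = 1040
|j1040 + 760| = √(1040² + 760²) = 1288
|j1040 + 1040| = √(1040² + 1040²) = 1471
|G(j1040)| = 205 × 1040 × 1041 / (1040 × 1288 × 1471) = 0.11266
20 log₁₀(0.11266) = -18.96 dB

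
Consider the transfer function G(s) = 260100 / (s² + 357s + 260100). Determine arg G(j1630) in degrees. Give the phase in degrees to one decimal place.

-166.4°

∠[(j1630)² + 357(j1630) + 260100] = ∠[-2.3968e+06 + j5.8191e+05] = 166.35°
∠G(j1630) = −166.35° = -166.35°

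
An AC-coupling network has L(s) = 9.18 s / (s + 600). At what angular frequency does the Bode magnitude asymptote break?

The single real pole at s = −600 gives a corner at ω = 600 rad/sec.

600 rad/sec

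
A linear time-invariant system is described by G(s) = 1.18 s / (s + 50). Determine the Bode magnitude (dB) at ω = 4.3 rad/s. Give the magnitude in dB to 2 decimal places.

|j4.3| = 4.3
|j4.3 + 50| = √(4.3² + 50²) = 50.18
|G(j4.3)| = 1.18 × 4.3 / 50.18 = 0.10111
20 log₁₀(0.10111) = -19.904 dB

-19.90 dB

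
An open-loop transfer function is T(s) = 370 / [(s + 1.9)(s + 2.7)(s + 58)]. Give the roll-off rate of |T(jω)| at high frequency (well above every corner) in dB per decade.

-60 dB/decade

With 0 zeros and 3 poles, the high-frequency asymptotic slope is 20 × (0 − 3) = -60 dB/decade.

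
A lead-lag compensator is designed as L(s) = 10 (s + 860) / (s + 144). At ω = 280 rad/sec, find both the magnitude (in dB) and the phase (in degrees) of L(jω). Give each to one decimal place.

|L| = 29.2 dB, ∠L = -44.7 deg

|j280 + 860| = √(280² + 860²) = 904.4
|j280 + 144| = √(280² + 144²) = 314.9
|L(j280)| = 10 × 904.4 / 314.9 = 28.725
20 log₁₀(28.725) = 29.17 dB
∠(j280 + 860) = arctan(280/860) = 18.03°
∠(j280 + 144) = arctan(280/144) = 62.78°
∠L(j280) = 18.03° − 62.78° = -44.75°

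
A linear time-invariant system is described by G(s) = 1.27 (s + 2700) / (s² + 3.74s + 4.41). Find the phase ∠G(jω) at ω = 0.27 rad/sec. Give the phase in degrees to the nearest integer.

-13 deg

∠(j0.27 + 2700) = arctan(0.27/2700) = 0.01°
∠[(j0.27)² + 3.74(j0.27) + 4.41] = ∠[4.3371 + j1.0098] = 13.11°
∠G(j0.27) = 0.01° − 13.11° = -13.10°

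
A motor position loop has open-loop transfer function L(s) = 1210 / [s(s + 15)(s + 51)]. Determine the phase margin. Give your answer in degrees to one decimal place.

82.3°

Gain crossover: |L(jω)| = 1 at ω ≈ 1.57 rad s⁻¹.
∠L(j1.57) = −90° − arctan(1.57/15) − arctan(1.57/51) ≈ -97.75°
PM = 180° + (-97.75°) = 82.25°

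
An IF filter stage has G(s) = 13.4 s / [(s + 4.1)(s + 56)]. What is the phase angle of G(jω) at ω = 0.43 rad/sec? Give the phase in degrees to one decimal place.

83.6°

∠(j0.43) = 90.00°
∠(j0.43 + 4.1) = arctan(0.43/4.1) = 5.99°
∠(j0.43 + 56) = arctan(0.43/56) = 0.44°
∠G(j0.43) = 90.00° − (5.99° + 0.44°) = 83.57°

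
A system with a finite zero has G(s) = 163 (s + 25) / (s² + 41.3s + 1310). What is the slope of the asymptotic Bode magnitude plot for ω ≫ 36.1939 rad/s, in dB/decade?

-20 dB/decade

With 1 zero and 2 poles, the high-frequency asymptotic slope is 20 × (1 − 2) = -20 dB/decade.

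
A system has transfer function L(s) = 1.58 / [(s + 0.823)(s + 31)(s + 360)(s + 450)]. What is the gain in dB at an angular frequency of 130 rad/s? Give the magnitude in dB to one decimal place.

|j130 + 0.823| = √(130² + 0.823²) = 130
|j130 + 31| = √(130² + 31²) = 133.6
|j130 + 360| = √(130² + 360²) = 382.8
|j130 + 450| = √(130² + 450²) = 468.4
|L(j130)| = 1.58 / (130 × 133.6 × 382.8 × 468.4) = 5.0724e-10
20 log₁₀(5.0724e-10) = -185.90 dB

-185.9 dB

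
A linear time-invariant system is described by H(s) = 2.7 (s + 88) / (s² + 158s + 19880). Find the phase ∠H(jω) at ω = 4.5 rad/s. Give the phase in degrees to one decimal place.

0.9°

∠(j4.5 + 88) = arctan(4.5/88) = 2.93°
∠[(j4.5)² + 158(j4.5) + 19880] = ∠[19860 + j711] = 2.05°
∠H(j4.5) = 2.93° − 2.05° = 0.88°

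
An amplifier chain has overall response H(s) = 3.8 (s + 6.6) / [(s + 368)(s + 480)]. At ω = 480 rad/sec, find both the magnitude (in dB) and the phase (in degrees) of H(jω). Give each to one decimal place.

|H| = -47.0 dB, ∠H = -8.3 deg

|j480 + 6.6| = √(480² + 6.6²) = 480
|j480 + 368| = √(480² + 368²) = 604.8
|j480 + 480| = √(480² + 480²) = 678.8
|H(j480)| = 3.8 × 480 / (604.8 × 678.8) = 0.004443
20 log₁₀(0.004443) = -47.05 dB
∠(j480 + 6.6) = arctan(480/6.6) = 89.21°
∠(j480 + 368) = arctan(480/368) = 52.52°
∠(j480 + 480) = arctan(480/480) = 45.00°
∠H(j480) = 89.21° − (52.52° + 45.00°) = -8.31°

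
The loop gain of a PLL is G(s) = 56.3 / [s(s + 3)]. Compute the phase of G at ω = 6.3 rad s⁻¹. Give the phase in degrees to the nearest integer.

∠(j6.3 + 3) = arctan(6.3/3) = 64.54°
∠(j6.3) = 90.00°
∠G(j6.3) = − (64.54° + 90.00°) = -154.54°

-155°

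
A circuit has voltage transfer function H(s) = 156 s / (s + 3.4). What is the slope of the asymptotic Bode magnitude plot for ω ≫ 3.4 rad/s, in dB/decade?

With 1 zero and 1 pole, the high-frequency asymptotic slope is 20 × (1 − 1) = 0 dB/decade.

0 dB/decade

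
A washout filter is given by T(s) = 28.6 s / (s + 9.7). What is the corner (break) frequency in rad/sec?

9.7 rad/sec

The single real pole at s = −9.7 gives a corner at ω = 9.7 rad/sec.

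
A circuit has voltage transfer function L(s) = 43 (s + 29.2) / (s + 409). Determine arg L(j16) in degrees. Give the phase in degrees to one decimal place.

∠(j16 + 29.2) = arctan(16/29.2) = 28.72°
∠(j16 + 409) = arctan(16/409) = 2.24°
∠L(j16) = 28.72° − 2.24° = 26.48°

26.5°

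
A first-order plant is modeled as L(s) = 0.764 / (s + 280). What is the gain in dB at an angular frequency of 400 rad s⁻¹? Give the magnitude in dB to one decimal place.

-56.1 dB

|j400 + 280| = √(400² + 280²) = 488.3
|L(j400)| = 0.764 / 488.3 = 0.0015647
20 log₁₀(0.0015647) = -56.11 dB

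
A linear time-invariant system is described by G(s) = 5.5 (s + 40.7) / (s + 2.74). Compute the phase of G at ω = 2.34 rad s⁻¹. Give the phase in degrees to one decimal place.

-37.2 deg

∠(j2.34 + 40.7) = arctan(2.34/40.7) = 3.29°
∠(j2.34 + 2.74) = arctan(2.34/2.74) = 40.50°
∠G(j2.34) = 3.29° − 40.50° = -37.21°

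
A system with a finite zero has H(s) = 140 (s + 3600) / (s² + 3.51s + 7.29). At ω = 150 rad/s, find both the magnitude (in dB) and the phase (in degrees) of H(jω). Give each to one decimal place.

|j150 + 3600| = √(150² + 3600²) = 3603
|(j150)² + 3.51(j150) + 7.29| = |-22493 + j526.5| = 2.25e+04
|H(j150)| = 140 × 3603 / 2.25e+04 = 22.421
20 log₁₀(22.421) = 27.01 dB
∠(j150 + 3600) = arctan(150/3600) = 2.39°
∠[(j150)² + 3.51(j150) + 7.29] = ∠[-22493 + j526.5] = 178.66°
∠H(j150) = 2.39° − 178.66° = -176.27°

|H| = 27.0 dB, ∠H = -176.3°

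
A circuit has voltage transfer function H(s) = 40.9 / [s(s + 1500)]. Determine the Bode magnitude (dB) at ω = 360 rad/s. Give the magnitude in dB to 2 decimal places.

|j360 + 1500| = √(360² + 1500²) = 1543
|j360| = 360
|H(j360)| = 40.9 / (1543 × 360) = 7.3649e-05
20 log₁₀(7.3649e-05) = -82.657 dB

-82.66 dB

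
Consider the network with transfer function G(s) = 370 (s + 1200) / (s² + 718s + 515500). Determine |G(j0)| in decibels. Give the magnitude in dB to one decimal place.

G(0) = 370 × 1200 / 515500 = 0.8613
20 log₁₀(0.8613) = -1.30 dB

-1.3 dB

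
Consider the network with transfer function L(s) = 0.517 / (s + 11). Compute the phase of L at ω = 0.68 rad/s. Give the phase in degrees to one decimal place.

∠(j0.68 + 11) = arctan(0.68/11) = 3.54°
∠L(j0.68) = −3.54° = -3.54°

-3.5 deg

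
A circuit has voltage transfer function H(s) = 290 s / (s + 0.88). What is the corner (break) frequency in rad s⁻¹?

The single real pole at s = −0.88 gives a corner at ω = 0.88 rad s⁻¹.

0.88 rad s⁻¹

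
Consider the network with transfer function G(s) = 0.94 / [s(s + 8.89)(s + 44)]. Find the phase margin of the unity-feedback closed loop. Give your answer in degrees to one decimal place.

Gain crossover: |G(jω)| = 1 at ω ≈ 0.0024 rad/sec.
∠G(j0.0024) = −90° − arctan(0.0024/8.89) − arctan(0.0024/44) ≈ -90.02°
PM = 180° + (-90.02°) = 89.98°

90.0°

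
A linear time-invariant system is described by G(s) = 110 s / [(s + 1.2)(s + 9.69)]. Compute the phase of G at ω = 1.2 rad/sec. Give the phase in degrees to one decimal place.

37.9°

∠(j1.2) = 90.00°
∠(j1.2 + 1.2) = arctan(1.2/1.2) = 45.00°
∠(j1.2 + 9.69) = arctan(1.2/9.69) = 7.06°
∠G(j1.2) = 90.00° − (45.00° + 7.06°) = 37.94°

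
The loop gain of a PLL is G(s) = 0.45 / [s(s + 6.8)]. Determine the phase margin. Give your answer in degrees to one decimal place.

Gain crossover: |G(jω)| = 1 at ω ≈ 0.0662 rad/s.
∠G(j0.0662) = −90° − arctan(0.0662/6.8) ≈ -90.56°
PM = 180° + (-90.56°) = 89.44°

89.4°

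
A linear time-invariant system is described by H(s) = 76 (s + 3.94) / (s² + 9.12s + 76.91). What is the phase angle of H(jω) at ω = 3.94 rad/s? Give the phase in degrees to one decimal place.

∠(j3.94 + 3.94) = arctan(3.94/3.94) = 45.00°
∠[(j3.94)² + 9.12(j3.94) + 76.91] = ∠[61.386 + j35.933] = 30.34°
∠H(j3.94) = 45.00° − 30.34° = 14.66°

14.7°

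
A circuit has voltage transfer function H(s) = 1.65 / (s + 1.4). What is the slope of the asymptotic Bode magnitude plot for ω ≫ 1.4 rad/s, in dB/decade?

-20 dB/decade

With 0 zeros and 1 pole, the high-frequency asymptotic slope is 20 × (0 − 1) = -20 dB/decade.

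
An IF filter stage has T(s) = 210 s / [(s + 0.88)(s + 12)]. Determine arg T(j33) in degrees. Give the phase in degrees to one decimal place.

-68.5 deg

∠(j33) = 90.00°
∠(j33 + 0.88) = arctan(33/0.88) = 88.47°
∠(j33 + 12) = arctan(33/12) = 70.02°
∠T(j33) = 90.00° − (88.47° + 70.02°) = -68.49°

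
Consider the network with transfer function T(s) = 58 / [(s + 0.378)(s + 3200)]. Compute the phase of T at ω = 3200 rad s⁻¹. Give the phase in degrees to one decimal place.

-135.0 deg

∠(j3200 + 0.378) = arctan(3200/0.378) = 89.99°
∠(j3200 + 3200) = arctan(3200/3200) = 45.00°
∠T(j3200) = − (89.99° + 45.00°) = -134.99°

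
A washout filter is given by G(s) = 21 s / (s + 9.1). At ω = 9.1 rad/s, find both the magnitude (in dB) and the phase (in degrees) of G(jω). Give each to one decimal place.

|j9.1| = 9.1
|j9.1 + 9.1| = √(9.1² + 9.1²) = 12.87
|G(j9.1)| = 21 × 9.1 / 12.87 = 14.849
20 log₁₀(14.849) = 23.43 dB
∠(j9.1) = 90.00°
∠(j9.1 + 9.1) = arctan(9.1/9.1) = 45.00°
∠G(j9.1) = 90.00° − 45.00° = 45.00°

|G| = 23.4 dB, ∠G = 45.0°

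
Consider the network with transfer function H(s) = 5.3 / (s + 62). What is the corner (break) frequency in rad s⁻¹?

62 rad s⁻¹

The single real pole at s = −62 gives a corner at ω = 62 rad s⁻¹.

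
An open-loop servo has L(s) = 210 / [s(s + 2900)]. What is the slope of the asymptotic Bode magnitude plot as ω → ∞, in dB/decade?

-40 dB/decade

With 0 zeros and 2 poles, the high-frequency asymptotic slope is 20 × (0 − 2) = -40 dB/decade.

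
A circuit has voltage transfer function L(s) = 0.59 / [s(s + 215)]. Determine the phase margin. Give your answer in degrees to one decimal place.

90.0 deg

Gain crossover: |L(jω)| = 1 at ω ≈ 0.00274 rad s⁻¹.
∠L(j0.00274) = −90° − arctan(0.00274/215) ≈ -90.00°
PM = 180° + (-90.00°) = 90.00°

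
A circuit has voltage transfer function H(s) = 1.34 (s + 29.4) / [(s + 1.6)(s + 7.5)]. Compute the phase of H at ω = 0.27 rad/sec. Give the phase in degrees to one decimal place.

∠(j0.27 + 29.4) = arctan(0.27/29.4) = 0.53°
∠(j0.27 + 1.6) = arctan(0.27/1.6) = 9.58°
∠(j0.27 + 7.5) = arctan(0.27/7.5) = 2.06°
∠H(j0.27) = 0.53° − (9.58° + 2.06°) = -11.11°

-11.1°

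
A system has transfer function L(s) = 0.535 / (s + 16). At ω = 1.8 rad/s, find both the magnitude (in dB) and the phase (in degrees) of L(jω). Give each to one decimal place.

|j1.8 + 16| = √(1.8² + 16²) = 16.1
|L(j1.8)| = 0.535 / 16.1 = 0.033228
20 log₁₀(0.033228) = -29.57 dB
∠(j1.8 + 16) = arctan(1.8/16) = 6.42°
∠L(j1.8) = −6.42° = -6.42°

|L| = -29.6 dB, ∠L = -6.4°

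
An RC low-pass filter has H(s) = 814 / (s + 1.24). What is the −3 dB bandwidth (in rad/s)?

1.24 rad/s

For a single-pole low-pass, the −3 dB point is at the pole: ω = 1.24 rad/s.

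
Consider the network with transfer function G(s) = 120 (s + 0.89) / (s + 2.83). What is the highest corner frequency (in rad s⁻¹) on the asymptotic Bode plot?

2.83 rad s⁻¹

Break frequencies occur at each pole and zero magnitude: 0.89 rad s⁻¹, 2.83 rad s⁻¹.
The highest is 2.83 rad s⁻¹.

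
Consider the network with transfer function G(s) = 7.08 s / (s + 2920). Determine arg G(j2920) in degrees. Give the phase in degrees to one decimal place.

∠(j2920) = 90.00°
∠(j2920 + 2920) = arctan(2920/2920) = 45.00°
∠G(j2920) = 90.00° − 45.00° = 45.00°

45.0°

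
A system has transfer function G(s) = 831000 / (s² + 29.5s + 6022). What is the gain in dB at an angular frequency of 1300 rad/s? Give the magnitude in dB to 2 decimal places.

-6.14 dB

|(j1300)² + 29.5(j1300) + 6022| = |-1.684e+06 + j38350| = 1.684e+06
|G(j1300)| = 831000 / 1.684e+06 = 0.49335
20 log₁₀(0.49335) = -6.137 dB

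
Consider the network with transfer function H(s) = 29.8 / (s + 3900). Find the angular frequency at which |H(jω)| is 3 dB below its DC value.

3900 rad s⁻¹

For a single-pole low-pass, the −3 dB point is at the pole: ω = 3900 rad s⁻¹.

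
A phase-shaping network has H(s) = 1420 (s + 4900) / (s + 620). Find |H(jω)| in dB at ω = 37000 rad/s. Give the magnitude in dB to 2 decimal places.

63.12 dB

|j37000 + 4900| = √(37000² + 4900²) = 3.732e+04
|j37000 + 620| = √(37000² + 620²) = 3.701e+04
|H(j37000)| = 1420 × 3.732e+04 / 3.701e+04 = 1432.2
20 log₁₀(1432.2) = 63.120 dB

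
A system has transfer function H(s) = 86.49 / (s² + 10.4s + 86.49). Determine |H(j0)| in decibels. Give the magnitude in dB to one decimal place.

0.0 dB

H(0) = 86.49 / 86.49 = 1
20 log₁₀(1) = 0.00 dB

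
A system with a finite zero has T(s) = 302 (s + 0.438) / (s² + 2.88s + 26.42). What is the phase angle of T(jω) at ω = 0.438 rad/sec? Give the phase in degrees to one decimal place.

42.2°

∠(j0.438 + 0.438) = arctan(0.438/0.438) = 45.00°
∠[(j0.438)² + 2.88(j0.438) + 26.42] = ∠[26.228 + j1.2614] = 2.75°
∠T(j0.438) = 45.00° − 2.75° = 42.25°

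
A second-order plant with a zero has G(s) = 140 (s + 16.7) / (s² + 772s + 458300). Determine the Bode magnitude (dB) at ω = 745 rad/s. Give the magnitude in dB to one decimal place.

|j745 + 16.7| = √(745² + 16.7²) = 745.2
|(j745)² + 772(j745) + 458300| = |-96725 + j5.7514e+05| = 5.832e+05
|G(j745)| = 140 × 745.2 / 5.832e+05 = 0.17888
20 log₁₀(0.17888) = -14.95 dB

-14.9 dB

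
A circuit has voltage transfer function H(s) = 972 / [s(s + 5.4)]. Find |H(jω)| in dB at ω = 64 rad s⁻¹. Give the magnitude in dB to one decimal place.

-12.5 dB

|j64 + 5.4| = √(64² + 5.4²) = 64.23
|j64| = 64
|H(j64)| = 972 / (64.23 × 64) = 0.23646
20 log₁₀(0.23646) = -12.52 dB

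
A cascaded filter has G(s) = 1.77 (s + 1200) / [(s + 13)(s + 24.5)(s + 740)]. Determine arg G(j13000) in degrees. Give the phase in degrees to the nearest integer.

∠(j13000 + 1200) = arctan(13000/1200) = 84.73°
∠(j13000 + 13) = arctan(13000/13) = 89.94°
∠(j13000 + 24.5) = arctan(13000/24.5) = 89.89°
∠(j13000 + 740) = arctan(13000/740) = 86.74°
∠G(j13000) = 84.73° − (89.94° + 89.89° + 86.74°) = -181.85°

-182°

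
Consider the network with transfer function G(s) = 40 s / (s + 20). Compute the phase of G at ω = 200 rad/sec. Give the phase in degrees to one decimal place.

5.7°

∠(j200) = 90.00°
∠(j200 + 20) = arctan(200/20) = 84.29°
∠G(j200) = 90.00° − 84.29° = 5.71°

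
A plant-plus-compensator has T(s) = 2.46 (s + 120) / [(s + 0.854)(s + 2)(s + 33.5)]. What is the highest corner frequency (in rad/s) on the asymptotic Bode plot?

Break frequencies occur at each pole and zero magnitude: 0.854 rad/s, 2 rad/s, 33.5 rad/s, 120 rad/s.
The highest is 120 rad/s.

120 rad/s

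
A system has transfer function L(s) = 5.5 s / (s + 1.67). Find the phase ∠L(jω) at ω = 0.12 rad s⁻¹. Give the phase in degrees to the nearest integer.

∠(j0.12) = 90.00°
∠(j0.12 + 1.67) = arctan(0.12/1.67) = 4.11°
∠L(j0.12) = 90.00° − 4.11° = 85.89°

86 deg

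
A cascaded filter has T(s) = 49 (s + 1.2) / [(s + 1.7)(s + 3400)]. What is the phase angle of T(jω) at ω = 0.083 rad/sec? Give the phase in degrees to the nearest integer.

∠(j0.083 + 1.2) = arctan(0.083/1.2) = 3.96°
∠(j0.083 + 1.7) = arctan(0.083/1.7) = 2.80°
∠(j0.083 + 3400) = arctan(0.083/3400) = 0.00°
∠T(j0.083) = 3.96° − (2.80° + 0.00°) = 1.16°

1 deg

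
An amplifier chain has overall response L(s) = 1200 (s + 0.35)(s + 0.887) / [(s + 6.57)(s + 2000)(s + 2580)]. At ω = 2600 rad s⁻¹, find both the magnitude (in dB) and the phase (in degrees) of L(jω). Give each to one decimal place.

|L| = -11.7 dB, ∠L = -7.5 deg

|j2600 + 0.35| = √(2600² + 0.35²) = 2600
|j2600 + 0.887| = √(2600² + 0.887²) = 2600
|j2600 + 6.57| = √(2600² + 6.57²) = 2600
|j2600 + 2000| = √(2600² + 2000²) = 3280
|j2600 + 2580| = √(2600² + 2580²) = 3663
|L(j2600)| = 1200 × 2600 × 2600 / (2600 × 3280 × 3663) = 0.25967
20 log₁₀(0.25967) = -11.71 dB
∠(j2600 + 0.35) = arctan(2600/0.35) = 89.99°
∠(j2600 + 0.887) = arctan(2600/0.887) = 89.98°
∠(j2600 + 6.57) = arctan(2600/6.57) = 89.86°
∠(j2600 + 2000) = arctan(2600/2000) = 52.43°
∠(j2600 + 2580) = arctan(2600/2580) = 45.22°
∠L(j2600) = 89.99° + 89.98° − (89.86° + 52.43° + 45.22°) = -7.54°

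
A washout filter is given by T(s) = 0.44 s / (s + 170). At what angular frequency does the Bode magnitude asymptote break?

The single real pole at s = −170 gives a corner at ω = 170 rad s⁻¹.

170 rad s⁻¹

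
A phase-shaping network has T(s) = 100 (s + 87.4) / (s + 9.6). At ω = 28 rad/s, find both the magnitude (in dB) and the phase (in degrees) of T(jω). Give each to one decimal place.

|T| = 49.8 dB, ∠T = -53.3°

|j28 + 87.4| = √(28² + 87.4²) = 91.78
|j28 + 9.6| = √(28² + 9.6²) = 29.6
|T(j28)| = 100 × 91.78 / 29.6 = 310.05
20 log₁₀(310.05) = 49.83 dB
∠(j28 + 87.4) = arctan(28/87.4) = 17.76°
∠(j28 + 9.6) = arctan(28/9.6) = 71.08°
∠T(j28) = 17.76° − 71.08° = -53.31°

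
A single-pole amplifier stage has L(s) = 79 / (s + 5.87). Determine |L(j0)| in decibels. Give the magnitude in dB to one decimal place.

22.6 dB

L(0) = 79 / 5.87 = 13.458
20 log₁₀(13.458) = 22.58 dB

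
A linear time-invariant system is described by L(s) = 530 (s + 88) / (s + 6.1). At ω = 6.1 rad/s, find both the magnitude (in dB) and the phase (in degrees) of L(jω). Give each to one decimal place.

|L| = 74.7 dB, ∠L = -41.0°

|j6.1 + 88| = √(6.1² + 88²) = 88.21
|j6.1 + 6.1| = √(6.1² + 6.1²) = 8.627
|L(j6.1)| = 530 × 88.21 / 8.627 = 5419.4
20 log₁₀(5419.4) = 74.68 dB
∠(j6.1 + 88) = arctan(6.1/88) = 3.97°
∠(j6.1 + 6.1) = arctan(6.1/6.1) = 45.00°
∠L(j6.1) = 3.97° − 45.00° = -41.03°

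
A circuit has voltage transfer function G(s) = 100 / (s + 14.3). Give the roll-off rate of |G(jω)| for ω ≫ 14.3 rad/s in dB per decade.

-20 dB/decade

With 0 zeros and 1 pole, the high-frequency asymptotic slope is 20 × (0 − 1) = -20 dB/decade.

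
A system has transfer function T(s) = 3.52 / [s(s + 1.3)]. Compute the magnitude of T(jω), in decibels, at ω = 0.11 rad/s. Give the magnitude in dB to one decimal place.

27.8 dB

|j0.11 + 1.3| = √(0.11² + 1.3²) = 1.305
|j0.11| = 0.11
|T(j0.11)| = 3.52 / (1.305 × 0.11) = 24.528
20 log₁₀(24.528) = 27.79 dB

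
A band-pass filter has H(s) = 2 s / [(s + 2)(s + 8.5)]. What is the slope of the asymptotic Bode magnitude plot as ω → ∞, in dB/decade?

-20 dB/decade

With 1 zero and 2 poles, the high-frequency asymptotic slope is 20 × (1 − 2) = -20 dB/decade.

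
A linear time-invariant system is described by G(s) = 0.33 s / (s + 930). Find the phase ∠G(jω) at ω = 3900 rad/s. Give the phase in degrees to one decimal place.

∠(j3900) = 90.00°
∠(j3900 + 930) = arctan(3900/930) = 76.59°
∠G(j3900) = 90.00° − 76.59° = 13.41°

13.4°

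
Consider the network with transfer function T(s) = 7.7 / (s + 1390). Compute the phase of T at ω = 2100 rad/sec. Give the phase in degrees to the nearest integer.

∠(j2100 + 1390) = arctan(2100/1390) = 56.50°
∠T(j2100) = −56.50° = -56.50°

-56°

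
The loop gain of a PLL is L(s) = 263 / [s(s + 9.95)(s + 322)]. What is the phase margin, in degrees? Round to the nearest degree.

90°

Gain crossover: |L(jω)| = 1 at ω ≈ 0.0821 rad/s.
∠L(j0.0821) = −90° − arctan(0.0821/9.95) − arctan(0.0821/322) ≈ -90.49°
PM = 180° + (-90.49°) = 89.51°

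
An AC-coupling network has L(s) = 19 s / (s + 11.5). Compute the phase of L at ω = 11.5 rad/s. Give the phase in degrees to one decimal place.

45.0°

∠(j11.5) = 90.00°
∠(j11.5 + 11.5) = arctan(11.5/11.5) = 45.00°
∠L(j11.5) = 90.00° − 45.00° = 45.00°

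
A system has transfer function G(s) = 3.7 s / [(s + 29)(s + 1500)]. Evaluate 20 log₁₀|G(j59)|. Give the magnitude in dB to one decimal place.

|j59| = 59
|j59 + 29| = √(59² + 29²) = 65.74
|j59 + 1500| = √(59² + 1500²) = 1501
|G(j59)| = 3.7 × 59 / (65.74 × 1501) = 0.002212
20 log₁₀(0.002212) = -53.10 dB

-53.1 dB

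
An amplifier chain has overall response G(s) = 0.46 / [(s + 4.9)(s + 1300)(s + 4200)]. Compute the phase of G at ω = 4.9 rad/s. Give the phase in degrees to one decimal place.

∠(j4.9 + 4.9) = arctan(4.9/4.9) = 45.00°
∠(j4.9 + 1300) = arctan(4.9/1300) = 0.22°
∠(j4.9 + 4200) = arctan(4.9/4200) = 0.07°
∠G(j4.9) = − (45.00° + 0.22° + 0.07°) = -45.28°

-45.3°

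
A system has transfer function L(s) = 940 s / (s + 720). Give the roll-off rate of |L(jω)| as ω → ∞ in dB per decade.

With 1 zero and 1 pole, the high-frequency asymptotic slope is 20 × (1 − 1) = 0 dB/decade.

0 dB/decade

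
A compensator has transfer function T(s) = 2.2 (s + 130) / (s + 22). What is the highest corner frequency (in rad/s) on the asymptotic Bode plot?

130 rad/s

Break frequencies occur at each pole and zero magnitude: 22 rad/s, 130 rad/s.
The highest is 130 rad/s.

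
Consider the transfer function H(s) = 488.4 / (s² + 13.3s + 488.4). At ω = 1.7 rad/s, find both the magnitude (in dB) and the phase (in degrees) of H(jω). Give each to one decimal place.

|H| = 0.0 dB, ∠H = -2.7°

|(j1.7)² + 13.3(j1.7) + 488.4| = |485.51 + j22.61| = 486
|H(j1.7)| = 488.4 / 486 = 1.0049
20 log₁₀(1.0049) = 0.04 dB
∠[(j1.7)² + 13.3(j1.7) + 488.4] = ∠[485.51 + j22.61] = 2.67°
∠H(j1.7) = −2.67° = -2.67°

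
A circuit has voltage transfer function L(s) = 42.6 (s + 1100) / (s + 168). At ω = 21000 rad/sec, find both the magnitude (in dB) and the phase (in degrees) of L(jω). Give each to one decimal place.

|L| = 32.6 dB, ∠L = -2.5°

|j21000 + 1100| = √(21000² + 1100²) = 2.103e+04
|j21000 + 168| = √(21000² + 168²) = 2.1e+04
|L(j21000)| = 42.6 × 2.103e+04 / 2.1e+04 = 42.657
20 log₁₀(42.657) = 32.60 dB
∠(j21000 + 1100) = arctan(21000/1100) = 87.00°
∠(j21000 + 168) = arctan(21000/168) = 89.54°
∠L(j21000) = 87.00° − 89.54° = -2.54°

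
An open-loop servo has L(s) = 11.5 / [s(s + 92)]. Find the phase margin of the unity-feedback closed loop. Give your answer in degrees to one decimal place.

89.9°

Gain crossover: |L(jω)| = 1 at ω ≈ 0.125 rad/sec.
∠L(j0.125) = −90° − arctan(0.125/92) ≈ -90.08°
PM = 180° + (-90.08°) = 89.92°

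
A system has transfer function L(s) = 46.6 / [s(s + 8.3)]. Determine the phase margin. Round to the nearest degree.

Gain crossover: |L(jω)| = 1 at ω ≈ 4.85 rad/sec.
∠L(j4.85) = −90° − arctan(4.85/8.3) ≈ -120.29°
PM = 180° + (-120.29°) = 59.71°

60°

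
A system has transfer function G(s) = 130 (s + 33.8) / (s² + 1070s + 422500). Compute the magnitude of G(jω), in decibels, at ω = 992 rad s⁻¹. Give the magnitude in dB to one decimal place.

|j992 + 33.8| = √(992² + 33.8²) = 992.6
|(j992)² + 1070(j992) + 422500| = |-5.6156e+05 + j1.0614e+06| = 1.201e+06
|G(j992)| = 130 × 992.6 / 1.201e+06 = 0.10745
20 log₁₀(0.10745) = -19.38 dB

-19.4 dB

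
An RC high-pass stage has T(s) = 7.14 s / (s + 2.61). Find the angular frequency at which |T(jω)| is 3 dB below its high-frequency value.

For a single-pole high-pass, the −3 dB point is at the pole: ω = 2.61 rad/sec.

2.61 rad/sec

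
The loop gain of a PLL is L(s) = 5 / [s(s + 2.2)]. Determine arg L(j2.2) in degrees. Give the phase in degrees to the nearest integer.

∠(j2.2 + 2.2) = arctan(2.2/2.2) = 45.00°
∠(j2.2) = 90.00°
∠L(j2.2) = − (45.00° + 90.00°) = -135.00°

-135°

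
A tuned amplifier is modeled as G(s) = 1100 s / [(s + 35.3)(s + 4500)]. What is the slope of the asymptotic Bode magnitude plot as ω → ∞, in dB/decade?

-20 dB/decade

With 1 zero and 2 poles, the high-frequency asymptotic slope is 20 × (1 − 2) = -20 dB/decade.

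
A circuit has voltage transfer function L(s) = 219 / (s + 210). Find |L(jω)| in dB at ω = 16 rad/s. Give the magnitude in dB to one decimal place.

|j16 + 210| = √(16² + 210²) = 210.6
|L(j16)| = 219 / 210.6 = 1.0398
20 log₁₀(1.0398) = 0.34 dB

0.3 dB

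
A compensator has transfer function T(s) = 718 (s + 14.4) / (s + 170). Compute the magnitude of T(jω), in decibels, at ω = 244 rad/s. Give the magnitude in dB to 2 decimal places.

55.42 dB

|j244 + 14.4| = √(244² + 14.4²) = 244.4
|j244 + 170| = √(244² + 170²) = 297.4
|T(j244)| = 718 × 244.4 / 297.4 = 590.14
20 log₁₀(590.14) = 55.419 dB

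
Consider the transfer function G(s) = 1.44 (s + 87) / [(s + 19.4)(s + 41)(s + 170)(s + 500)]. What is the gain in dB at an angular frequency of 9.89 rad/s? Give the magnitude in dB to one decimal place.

|j9.89 + 87| = √(9.89² + 87²) = 87.56
|j9.89 + 19.4| = √(9.89² + 19.4²) = 21.78
|j9.89 + 41| = √(9.89² + 41²) = 42.18
|j9.89 + 170| = √(9.89² + 170²) = 170.3
|j9.89 + 500| = √(9.89² + 500²) = 500.1
|G(j9.89)| = 1.44 × 87.56 / (21.78 × 42.18 × 170.3 × 500.1) = 1.6121e-06
20 log₁₀(1.6121e-06) = -115.85 dB

-115.9 dB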